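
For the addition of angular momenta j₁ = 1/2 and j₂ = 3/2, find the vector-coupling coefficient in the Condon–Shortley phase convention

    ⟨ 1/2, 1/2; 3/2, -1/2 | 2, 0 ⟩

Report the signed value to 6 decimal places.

+√(1/2) ≈ +0.707107

√[5·0!1!3!/5! · 1!0!1!2!2!2!] = √(2)
  +(−1)^0/∏(0,0,0,1,1,2)! = 1/2  (running 1/2)
⟨..|..⟩ = √(2)·(1/2) = +0.707107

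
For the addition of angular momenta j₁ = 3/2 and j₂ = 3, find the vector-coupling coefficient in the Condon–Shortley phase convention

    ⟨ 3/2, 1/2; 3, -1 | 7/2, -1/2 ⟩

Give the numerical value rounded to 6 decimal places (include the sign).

triangle: 1!·2!·5!/9! = 240/362880
(j±m)!: 2!·1!·2!·4!·3!·4! = 13824
prefactor² = (2J+1)·Δ·N² = 512/7
  k=0: +1/(0!·1!·1!·2!·1!·3!) = 1/12
  k=1: −1/(1!·0!·0!·1!·2!·4!) = -1/48
Σ = 1/16  ⇒  CG² = 512/7·1/16² = 2/7
CG = +√(2/7) = +0.534522

+0.534522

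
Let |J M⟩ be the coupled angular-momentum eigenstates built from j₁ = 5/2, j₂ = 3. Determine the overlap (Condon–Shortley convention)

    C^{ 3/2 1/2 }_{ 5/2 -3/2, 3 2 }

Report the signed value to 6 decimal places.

-0.218218

triangle: 4!*1!*2!/8! = 48/40320
(j±m)!: 1!*4!*5!*1!*2!*1! = 5760
prefactor² = (2J+1)*Δ*N² = 192/7
  k=3: −1/(3!*1!*1!*2!*0!*0!) = -1/12
  k=4: +1/(4!*0!*0!*1!*1!*1!) = 1/24
Σ = -1/24  ⇒  CG² = 192/7*(-1/24)² = 1/21
CG = −√(1/21) = -0.218218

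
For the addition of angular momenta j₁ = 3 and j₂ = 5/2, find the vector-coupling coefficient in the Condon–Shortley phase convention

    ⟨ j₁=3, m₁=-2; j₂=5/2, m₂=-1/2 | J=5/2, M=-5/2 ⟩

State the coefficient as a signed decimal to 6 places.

j₁+j₂−J=3  J+j₁−j₂=3  J−j₁+j₂=2  j₁+j₂+J+1=9
(j₁±m₁, j₂±m₂, J±M) = (1,5,2,3,0,5)
P² = 1440/7
sum k=2..2:
  [2] +1/24 = 1/24
S = 1/24
C² = P²·S² = 5/14 ; C = +0.597614

+√(5/14) ≈ +0.597614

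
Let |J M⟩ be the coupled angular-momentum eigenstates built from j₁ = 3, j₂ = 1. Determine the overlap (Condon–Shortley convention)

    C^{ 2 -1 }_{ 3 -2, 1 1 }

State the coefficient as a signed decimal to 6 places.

√[5·2!4!0!/7! · 1!5!2!0!1!3!] = √(480/7)
  +(−1)^2/∏(2,0,3,0,1,0)! = 1/12  (running 1/12)
⟨..|..⟩ = √(480/7)·(1/12) = +0.690066

+√(10/21) ≈ +0.690066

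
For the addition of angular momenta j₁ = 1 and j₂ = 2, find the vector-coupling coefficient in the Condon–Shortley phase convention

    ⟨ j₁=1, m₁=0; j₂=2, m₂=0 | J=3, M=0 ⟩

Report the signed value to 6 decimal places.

√[7·0!2!4!/7! · 1!1!2!2!3!3!] = √(48/5)
  +(−1)^0/∏(0,0,1,2,1,2)! = 1/4  (running 1/4)
⟨..|..⟩ = √(48/5)·(1/4) = +0.774597

+0.774597  (= +√(3/5))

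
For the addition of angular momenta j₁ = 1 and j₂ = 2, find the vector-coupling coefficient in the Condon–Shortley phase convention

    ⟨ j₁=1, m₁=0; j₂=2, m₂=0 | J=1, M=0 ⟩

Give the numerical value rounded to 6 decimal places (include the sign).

−√(2/5) ≈ -0.632456

triangle: 2!×0!×2!/5! = 4/120
(j±m)!: 1!×1!×2!×2!×1!×1! = 4
prefactor² = (2J+1)×Δ×N² = 2/5
  k=1: −1/(1!×1!×0!×1!×0!×1!) = -1
Σ = -1  ⇒  CG² = 2/5×(-1)² = 2/5
CG = −√(2/5) = -0.632456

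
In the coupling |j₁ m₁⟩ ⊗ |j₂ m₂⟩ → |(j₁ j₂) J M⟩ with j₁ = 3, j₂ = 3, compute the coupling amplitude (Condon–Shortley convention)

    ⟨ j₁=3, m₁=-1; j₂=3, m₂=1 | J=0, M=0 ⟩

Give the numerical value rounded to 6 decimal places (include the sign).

triangle: 6!·0!·0!/7! = 720/5040
(j±m)!: 2!·4!·4!·2!·0!·0! = 2304
prefactor² = (2J+1)·Δ·N² = 2304/7
  k=4: +1/(4!·2!·0!·0!·0!·0!) = 1/48
Σ = 1/48  ⇒  CG² = 2304/7·1/48² = 1/7
CG = +√(1/7) = +0.377964

+0.377964  (= +√(1/7))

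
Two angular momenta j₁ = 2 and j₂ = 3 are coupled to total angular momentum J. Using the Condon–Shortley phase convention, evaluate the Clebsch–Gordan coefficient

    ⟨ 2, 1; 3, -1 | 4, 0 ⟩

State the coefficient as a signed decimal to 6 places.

+0.597614  (= +√(5/14))

√[9·1!3!5!/10! · 3!1!2!4!4!4!] = √(10368/35)
  +(−1)^0/∏(0,1,1,2,2,3)! = 1/24  (running 1/24)
  +(−1)^1/∏(1,0,0,1,3,4)! = -1/144  (running 5/144)
⟨..|..⟩ = √(10368/35)·(5/144) = +0.597614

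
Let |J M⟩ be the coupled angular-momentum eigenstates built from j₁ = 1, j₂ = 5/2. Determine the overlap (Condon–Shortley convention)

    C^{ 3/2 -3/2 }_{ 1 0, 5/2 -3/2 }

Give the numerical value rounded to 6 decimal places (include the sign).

-0.516398  (= −√(4/15))

j₁+j₂−J=2  J+j₁−j₂=0  J−j₁+j₂=3  j₁+j₂+J+1=6
(j₁±m₁, j₂±m₂, J±M) = (1,1,1,4,0,3)
P² = 48/5
sum k=1..1:
  [1] −1/6 = -1/6
S = -1/6
C² = P²·S² = 4/15 ; C = -0.516398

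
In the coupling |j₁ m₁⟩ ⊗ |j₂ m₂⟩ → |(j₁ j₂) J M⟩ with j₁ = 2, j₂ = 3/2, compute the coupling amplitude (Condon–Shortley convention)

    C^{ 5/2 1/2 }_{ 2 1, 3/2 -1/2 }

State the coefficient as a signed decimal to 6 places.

+√(5/14) ≈ +0.597614

triangle: 1!·3!·2!/7! = 12/5040
(j±m)!: 3!·1!·1!·2!·3!·2! = 144
prefactor² = (2J+1)·Δ·N² = 72/35
  k=0: +1/(0!·1!·1!·1!·2!·1!) = 1/2
  k=1: −1/(1!·0!·0!·0!·3!·2!) = -1/12
Σ = 5/12  ⇒  CG² = 72/35·5/12² = 5/14
CG = +√(5/14) = +0.597614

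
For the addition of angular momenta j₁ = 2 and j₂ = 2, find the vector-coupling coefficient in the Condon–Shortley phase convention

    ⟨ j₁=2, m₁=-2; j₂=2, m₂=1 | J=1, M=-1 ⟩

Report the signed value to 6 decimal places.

√[3·3!1!1!/6! · 0!4!3!1!0!2!] = √(36/5)
  +(−1)^3/∏(3,0,1,0,0,1)! = -1/6  (running -1/6)
⟨..|..⟩ = √(36/5)·(-1/6) = -0.447214

−√(1/5) ≈ -0.447214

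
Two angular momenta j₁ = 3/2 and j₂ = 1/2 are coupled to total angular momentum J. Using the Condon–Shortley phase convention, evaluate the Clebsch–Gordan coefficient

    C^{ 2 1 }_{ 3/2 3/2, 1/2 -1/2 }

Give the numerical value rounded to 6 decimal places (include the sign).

+√(1/4) ≈ +0.500000

triangle: 0!*3!*1!/5! = 6/120
(j±m)!: 3!*0!*0!*1!*3!*1! = 36
prefactor² = (2J+1)*Δ*N² = 9
  k=0: +1/(0!*0!*0!*0!*3!*1!) = 1/6
Σ = 1/6  ⇒  CG² = 9*1/6² = 1/4
CG = +√(1/4) = +0.500000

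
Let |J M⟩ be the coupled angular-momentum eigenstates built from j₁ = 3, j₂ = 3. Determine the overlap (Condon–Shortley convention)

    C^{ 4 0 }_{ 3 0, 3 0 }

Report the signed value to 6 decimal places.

-0.483494  (= −√(18/77))

triangle: 2!·4!·4!/11! = 1152/39916800
(j±m)!: 3!·3!·3!·3!·4!·4! = 746496
prefactor² = (2J+1)·Δ·N² = 373248/1925
  k=0: +1/(0!·2!·3!·3!·1!·1!) = 1/72
  k=1: −1/(1!·1!·2!·2!·2!·2!) = -1/16
  k=2: +1/(2!·0!·1!·1!·3!·3!) = 1/72
Σ = -5/144  ⇒  CG² = 373248/1925·(-5/144)² = 18/77
CG = −√(18/77) = -0.483494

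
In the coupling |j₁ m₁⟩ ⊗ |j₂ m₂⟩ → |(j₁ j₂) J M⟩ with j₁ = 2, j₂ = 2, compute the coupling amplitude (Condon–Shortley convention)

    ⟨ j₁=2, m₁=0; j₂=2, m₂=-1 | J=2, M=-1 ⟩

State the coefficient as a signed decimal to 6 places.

triangle: 2!*2!*2!/7! = 8/5040
(j±m)!: 2!*2!*1!*3!*1!*3! = 144
prefactor² = (2J+1)*Δ*N² = 8/7
  k=0: +1/(0!*2!*2!*1!*0!*1!) = 1/4
  k=1: −1/(1!*1!*1!*0!*1!*2!) = -1/2
Σ = -1/4  ⇒  CG² = 8/7*(-1/4)² = 1/14
CG = −√(1/14) = -0.267261

−√(1/14) = -0.267261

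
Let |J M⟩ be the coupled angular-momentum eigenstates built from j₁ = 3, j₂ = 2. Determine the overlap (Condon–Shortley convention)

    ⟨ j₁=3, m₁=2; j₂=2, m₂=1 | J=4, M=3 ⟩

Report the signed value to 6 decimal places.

+0.223607

√[9·1!5!3!/10! · 5!1!3!1!7!1!] = √(6480)
  +(−1)^0/∏(0,1,1,3,4,0)! = 1/144  (running 1/144)
  +(−1)^1/∏(1,0,0,2,5,1)! = -1/240  (running 1/360)
⟨..|..⟩ = √(6480)·(1/360) = +0.223607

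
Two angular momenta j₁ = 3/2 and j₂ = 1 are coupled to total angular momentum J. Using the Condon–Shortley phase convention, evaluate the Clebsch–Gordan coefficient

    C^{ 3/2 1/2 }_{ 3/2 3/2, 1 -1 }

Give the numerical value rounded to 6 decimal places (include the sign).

+√(2/5) = +0.632456

j₁+j₂−J=1  J+j₁−j₂=2  J−j₁+j₂=1  j₁+j₂+J+1=5
(j₁±m₁, j₂±m₂, J±M) = (3,0,0,2,2,1)
P² = 8/5
sum k=0..0:
  [0] +1/2 = 1/2
S = 1/2
C² = P²·S² = 2/5 ; C = +0.632456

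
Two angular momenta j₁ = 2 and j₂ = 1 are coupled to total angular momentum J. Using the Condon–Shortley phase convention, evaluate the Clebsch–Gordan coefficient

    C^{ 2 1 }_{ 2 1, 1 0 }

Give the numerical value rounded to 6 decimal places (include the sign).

√[5·1!3!1!/6! · 3!1!1!1!3!1!] = √(3/2)
  +(−1)^0/∏(0,1,1,1,2,0)! = 1/2  (running 1/2)
  +(−1)^1/∏(1,0,0,0,3,1)! = -1/6  (running 1/3)
⟨..|..⟩ = √(3/2)·(1/3) = +0.408248

+√(1/6) ≈ +0.408248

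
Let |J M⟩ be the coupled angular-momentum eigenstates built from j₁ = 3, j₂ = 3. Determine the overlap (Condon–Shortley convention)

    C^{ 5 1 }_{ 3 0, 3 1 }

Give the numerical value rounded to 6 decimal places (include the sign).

−√(5/42) ≈ -0.345033

triangle: 1!·5!·5!/12! = 14400/479001600
(j±m)!: 3!·3!·4!·2!·6!·4! = 29859840
prefactor² = (2J+1)·Δ·N² = 69120/7
  k=0: +1/(0!·1!·3!·4!·2!·1!) = 1/288
  k=1: −1/(1!·0!·2!·3!·3!·2!) = -1/144
Σ = -1/288  ⇒  CG² = 69120/7·(-1/288)² = 5/42
CG = −√(5/42) = -0.345033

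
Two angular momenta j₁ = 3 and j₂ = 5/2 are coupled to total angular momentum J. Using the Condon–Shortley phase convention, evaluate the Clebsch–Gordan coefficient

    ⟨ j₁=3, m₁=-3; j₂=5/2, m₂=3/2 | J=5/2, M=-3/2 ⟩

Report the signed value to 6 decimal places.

√[6·3!3!2!/9! · 0!6!4!1!1!4!] = √(3456/7)
  +(−1)^3/∏(3,0,3,1,0,1)! = -1/36  (running -1/36)
⟨..|..⟩ = √(3456/7)·(-1/36) = -0.617213

−√(8/21) ≈ -0.617213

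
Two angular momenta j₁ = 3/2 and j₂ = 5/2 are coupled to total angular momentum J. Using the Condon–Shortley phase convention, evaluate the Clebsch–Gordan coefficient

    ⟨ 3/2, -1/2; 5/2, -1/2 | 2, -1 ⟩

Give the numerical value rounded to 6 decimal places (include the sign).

√[5·2!1!3!/7! · 1!2!2!3!1!3!] = √(12/7)
  +(−1)^1/∏(1,1,1,1,0,2)! = -1/2  (running -1/2)
  +(−1)^2/∏(2,0,0,0,1,3)! = 1/12  (running -5/12)
⟨..|..⟩ = √(12/7)·(-5/12) = -0.545545

−√(25/84) ≈ -0.545545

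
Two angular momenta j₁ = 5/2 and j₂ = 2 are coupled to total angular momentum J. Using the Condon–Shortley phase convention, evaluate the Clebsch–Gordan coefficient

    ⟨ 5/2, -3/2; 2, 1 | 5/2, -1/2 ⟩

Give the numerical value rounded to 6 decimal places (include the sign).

+0.414039  (= +√(6/35))

√[6·2!3!2!/8! · 1!4!3!1!2!3!] = √(216/35)
  +(−1)^1/∏(1,1,3,2,0,0)! = -1/12  (running -1/12)
  +(−1)^2/∏(2,0,2,1,1,1)! = 1/4  (running 1/6)
⟨..|..⟩ = √(216/35)·(1/6) = +0.414039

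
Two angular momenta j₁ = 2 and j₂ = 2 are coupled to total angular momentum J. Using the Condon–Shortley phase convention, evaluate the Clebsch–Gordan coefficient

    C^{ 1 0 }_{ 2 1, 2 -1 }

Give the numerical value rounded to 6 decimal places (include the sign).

triangle: 3!×1!×1!/6! = 6/720
(j±m)!: 3!×1!×1!×3!×1!×1! = 36
prefactor² = (2J+1)×Δ×N² = 9/10
  k=0: +1/(0!×3!×1!×1!×0!×0!) = 1/6
  k=1: −1/(1!×2!×0!×0!×1!×1!) = -1/2
Σ = -1/3  ⇒  CG² = 9/10×(-1/3)² = 1/10
CG = −√(1/10) = -0.316228

−√(1/10) = -0.316228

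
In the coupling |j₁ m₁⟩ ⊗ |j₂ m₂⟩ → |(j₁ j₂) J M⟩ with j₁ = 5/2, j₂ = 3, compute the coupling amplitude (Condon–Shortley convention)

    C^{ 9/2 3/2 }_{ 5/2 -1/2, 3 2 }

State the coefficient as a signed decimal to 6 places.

−√(169/462) = -0.604815

j₁+j₂−J=1  J+j₁−j₂=4  J−j₁+j₂=5  j₁+j₂+J+1=11
(j₁±m₁, j₂±m₂, J±M) = (2,3,5,1,6,3)
P² = 345600/77
sum k=0..1:
  [0] +1/720 = 1/720
  [1] −1/96 = -1/96
S = -13/1440
C² = P²·S² = 169/462 ; C = -0.604815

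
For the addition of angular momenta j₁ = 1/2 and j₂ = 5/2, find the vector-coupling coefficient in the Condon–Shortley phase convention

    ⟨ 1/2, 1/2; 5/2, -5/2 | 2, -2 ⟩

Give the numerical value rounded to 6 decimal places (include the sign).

√[5·1!0!4!/6! · 1!0!0!5!0!4!] = √(480)
  +(−1)^0/∏(0,1,0,0,0,4)! = 1/24  (running 1/24)
⟨..|..⟩ = √(480)·(1/24) = +0.912871

+√(5/6) ≈ +0.912871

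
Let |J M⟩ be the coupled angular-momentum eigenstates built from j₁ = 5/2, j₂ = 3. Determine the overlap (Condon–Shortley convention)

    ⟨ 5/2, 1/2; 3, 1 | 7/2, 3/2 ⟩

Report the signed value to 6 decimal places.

-0.487950

triangle: 2!×3!×4!/10! = 288/3628800
(j±m)!: 3!×2!×4!×2!×5!×2! = 138240
prefactor² = (2J+1)×Δ×N² = 3072/35
  k=0: +1/(0!×2!×2!×4!×1!×0!) = 1/96
  k=1: −1/(1!×1!×1!×3!×2!×1!) = -1/12
  k=2: +1/(2!×0!×0!×2!×3!×2!) = 1/48
Σ = -5/96  ⇒  CG² = 3072/35×(-5/96)² = 5/21
CG = −√(5/21) = -0.487950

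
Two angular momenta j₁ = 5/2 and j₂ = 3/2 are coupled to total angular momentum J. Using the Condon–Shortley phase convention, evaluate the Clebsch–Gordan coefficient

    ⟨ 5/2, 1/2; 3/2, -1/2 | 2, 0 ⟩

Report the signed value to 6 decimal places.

-0.267261  (= −√(1/14))

j₁+j₂−J=2  J+j₁−j₂=3  J−j₁+j₂=1  j₁+j₂+J+1=7
(j₁±m₁, j₂±m₂, J±M) = (3,2,1,2,2,2)
P² = 8/7
sum k=0..1:
  [0] +1/4 = 1/4
  [1] −1/2 = -1/2
S = -1/4
C² = P²·S² = 1/14 ; C = -0.267261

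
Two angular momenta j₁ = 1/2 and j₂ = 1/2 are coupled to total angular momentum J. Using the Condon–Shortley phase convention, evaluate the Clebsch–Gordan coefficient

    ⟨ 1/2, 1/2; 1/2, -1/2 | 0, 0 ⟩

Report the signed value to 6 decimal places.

+√(1/2) ≈ +0.707107

j₁+j₂−J=1  J+j₁−j₂=0  J−j₁+j₂=0  j₁+j₂+J+1=2
(j₁±m₁, j₂±m₂, J±M) = (1,0,0,1,0,0)
P² = 1/2
sum k=0..0:
  [0] +1/1 = 1
S = 1
C² = P²·S² = 1/2 ; C = +0.707107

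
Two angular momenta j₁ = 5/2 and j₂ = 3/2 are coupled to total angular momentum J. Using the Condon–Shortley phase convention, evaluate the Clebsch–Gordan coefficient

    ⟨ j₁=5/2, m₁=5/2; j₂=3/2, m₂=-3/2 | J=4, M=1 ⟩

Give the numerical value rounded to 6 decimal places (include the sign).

+√(1/56) ≈ +0.133631

triangle: 0!×5!×3!/9! = 720/362880
(j±m)!: 5!×0!×0!×3!×5!×3! = 518400
prefactor² = (2J+1)×Δ×N² = 64800/7
  k=0: +1/(0!×0!×0!×0!×5!×3!) = 1/720
Σ = 1/720  ⇒  CG² = 64800/7×1/720² = 1/56
CG = +√(1/56) = +0.133631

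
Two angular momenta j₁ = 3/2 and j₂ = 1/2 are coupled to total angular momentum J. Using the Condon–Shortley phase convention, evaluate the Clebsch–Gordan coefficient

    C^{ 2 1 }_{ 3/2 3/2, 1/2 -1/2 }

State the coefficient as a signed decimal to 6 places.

+0.500000

triangle: 0!*3!*1!/5! = 6/120
(j±m)!: 3!*0!*0!*1!*3!*1! = 36
prefactor² = (2J+1)*Δ*N² = 9
  k=0: +1/(0!*0!*0!*0!*3!*1!) = 1/6
Σ = 1/6  ⇒  CG² = 9*1/6² = 1/4
CG = +√(1/4) = +0.500000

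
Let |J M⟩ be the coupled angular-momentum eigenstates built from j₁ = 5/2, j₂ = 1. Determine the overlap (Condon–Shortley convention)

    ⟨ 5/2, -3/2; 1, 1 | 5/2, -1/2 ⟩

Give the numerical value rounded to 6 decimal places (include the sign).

triangle: 1!×4!×1!/7! = 24/5040
(j±m)!: 1!×4!×2!×0!×2!×3! = 576
prefactor² = (2J+1)×Δ×N² = 576/35
  k=1: −1/(1!×0!×3!×1!×1!×0!) = -1/6
Σ = -1/6  ⇒  CG² = 576/35×(-1/6)² = 16/35
CG = −√(16/35) = -0.676123

−√(16/35) = -0.676123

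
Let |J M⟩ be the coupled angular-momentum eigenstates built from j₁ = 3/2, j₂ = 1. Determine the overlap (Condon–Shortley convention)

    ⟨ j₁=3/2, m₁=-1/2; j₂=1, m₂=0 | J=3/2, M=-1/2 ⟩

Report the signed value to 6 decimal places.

-0.258199

j₁+j₂−J=1  J+j₁−j₂=2  J−j₁+j₂=1  j₁+j₂+J+1=5
(j₁±m₁, j₂±m₂, J±M) = (1,2,1,1,1,2)
P² = 4/15
sum k=0..1:
  [0] +1/2 = 1/2
  [1] −1/1 = -1
S = -1/2
C² = P²·S² = 1/15 ; C = -0.258199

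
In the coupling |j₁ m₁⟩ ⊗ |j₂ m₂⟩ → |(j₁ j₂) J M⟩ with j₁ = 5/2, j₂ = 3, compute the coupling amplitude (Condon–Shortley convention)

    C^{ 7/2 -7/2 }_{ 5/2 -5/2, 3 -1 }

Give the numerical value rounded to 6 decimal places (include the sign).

j₁+j₂−J=2  J+j₁−j₂=3  J−j₁+j₂=4  j₁+j₂+J+1=10
(j₁±m₁, j₂±m₂, J±M) = (0,5,2,4,0,7)
P² = 18432
sum k=2..2:
  [2] +1/288 = 1/288
S = 1/288
C² = P²·S² = 2/9 ; C = +0.471405

+√(2/9) ≈ +0.471405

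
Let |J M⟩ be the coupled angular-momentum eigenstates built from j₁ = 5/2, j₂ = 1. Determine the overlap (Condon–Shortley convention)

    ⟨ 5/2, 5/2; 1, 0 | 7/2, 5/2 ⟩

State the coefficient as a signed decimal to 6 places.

+0.534522

√[8·0!5!2!/8! · 5!0!1!1!6!1!] = √(28800/7)
  +(−1)^0/∏(0,0,0,1,5,1)! = 1/120  (running 1/120)
⟨..|..⟩ = √(28800/7)·(1/120) = +0.534522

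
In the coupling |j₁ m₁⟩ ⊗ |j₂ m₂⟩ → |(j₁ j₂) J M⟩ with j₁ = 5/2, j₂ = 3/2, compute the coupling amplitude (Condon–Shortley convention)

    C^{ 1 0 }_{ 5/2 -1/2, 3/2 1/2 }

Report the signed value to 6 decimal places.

triangle: 3!·2!·0!/6! = 12/720
(j±m)!: 2!·3!·2!·1!·1!·1! = 24
prefactor² = (2J+1)·Δ·N² = 6/5
  k=2: +1/(2!·1!·1!·0!·1!·0!) = 1/2
Σ = 1/2  ⇒  CG² = 6/5·1/2² = 3/10
CG = +√(3/10) = +0.547723

+√(3/10) = +0.547723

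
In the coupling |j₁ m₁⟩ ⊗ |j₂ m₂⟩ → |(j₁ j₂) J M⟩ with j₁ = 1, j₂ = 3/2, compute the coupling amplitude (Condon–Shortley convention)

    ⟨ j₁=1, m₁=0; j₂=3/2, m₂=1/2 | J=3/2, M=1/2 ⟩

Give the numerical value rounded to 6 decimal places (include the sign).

j₁+j₂−J=1  J+j₁−j₂=1  J−j₁+j₂=2  j₁+j₂+J+1=5
(j₁±m₁, j₂±m₂, J±M) = (1,1,2,1,2,1)
P² = 4/15
sum k=0..1:
  [0] +1/2 = 1/2
  [1] −1/1 = -1
S = -1/2
C² = P²·S² = 1/15 ; C = -0.258199

-0.258199  (= −√(1/15))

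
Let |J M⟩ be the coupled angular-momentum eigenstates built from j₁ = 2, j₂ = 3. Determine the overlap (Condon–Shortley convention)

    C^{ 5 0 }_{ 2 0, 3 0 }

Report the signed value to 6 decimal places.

triangle: 0!×4!×6!/11! = 17280/39916800
(j±m)!: 2!×2!×3!×3!×5!×5! = 2073600
prefactor² = (2J+1)×Δ×N² = 69120/7
  k=0: +1/(0!×0!×2!×3!×2!×3!) = 1/144
Σ = 1/144  ⇒  CG² = 69120/7×1/144² = 10/21
CG = +√(10/21) = +0.690066

+0.690066  (= +√(10/21))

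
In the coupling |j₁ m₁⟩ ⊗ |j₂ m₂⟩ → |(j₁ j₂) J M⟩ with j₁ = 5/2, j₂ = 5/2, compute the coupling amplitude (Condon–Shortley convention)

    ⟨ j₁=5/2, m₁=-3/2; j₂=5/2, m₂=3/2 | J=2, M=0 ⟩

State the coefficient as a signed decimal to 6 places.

triangle: 3!×2!×2!/8! = 24/40320
(j±m)!: 1!×4!×4!×1!×2!×2! = 2304
prefactor² = (2J+1)×Δ×N² = 48/7
  k=2: +1/(2!×1!×2!×2!×0!×0!) = 1/8
  k=3: −1/(3!×0!×1!×1!×1!×1!) = -1/6
Σ = -1/24  ⇒  CG² = 48/7×(-1/24)² = 1/84
CG = −√(1/84) = -0.109109

−√(1/84) ≈ -0.109109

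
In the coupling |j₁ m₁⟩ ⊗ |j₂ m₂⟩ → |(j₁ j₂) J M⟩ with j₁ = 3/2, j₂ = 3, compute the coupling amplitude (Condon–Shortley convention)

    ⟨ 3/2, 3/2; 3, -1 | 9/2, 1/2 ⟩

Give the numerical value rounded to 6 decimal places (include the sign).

triangle: 0!×3!×6!/10! = 4320/3628800
(j±m)!: 3!×0!×2!×4!×5!×4! = 829440
prefactor² = (2J+1)×Δ×N² = 69120/7
  k=0: +1/(0!×0!×0!×2!×3!×4!) = 1/288
Σ = 1/288  ⇒  CG² = 69120/7×1/288² = 5/42
CG = +√(5/42) = +0.345033

+√(5/42) = +0.345033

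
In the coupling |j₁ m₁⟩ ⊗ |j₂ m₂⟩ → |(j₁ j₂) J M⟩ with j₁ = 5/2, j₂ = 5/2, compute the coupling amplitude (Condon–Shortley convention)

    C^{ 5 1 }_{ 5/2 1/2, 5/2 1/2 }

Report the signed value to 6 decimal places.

triangle: 0!·5!·5!/11! = 14400/39916800
(j±m)!: 3!·2!·3!·2!·6!·4! = 2488320
prefactor² = (2J+1)·Δ·N² = 69120/7
  k=0: +1/(0!·0!·2!·3!·3!·2!) = 1/144
Σ = 1/144  ⇒  CG² = 69120/7·1/144² = 10/21
CG = +√(10/21) = +0.690066

+0.690066  (= +√(10/21))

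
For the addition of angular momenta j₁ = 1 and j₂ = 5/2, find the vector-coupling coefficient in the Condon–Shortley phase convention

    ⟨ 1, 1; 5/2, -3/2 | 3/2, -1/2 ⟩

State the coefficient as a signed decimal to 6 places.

+0.632456

√[4·2!0!3!/6! · 2!0!1!4!1!2!] = √(32/5)
  +(−1)^0/∏(0,2,0,1,0,2)! = 1/4  (running 1/4)
⟨..|..⟩ = √(32/5)·(1/4) = +0.632456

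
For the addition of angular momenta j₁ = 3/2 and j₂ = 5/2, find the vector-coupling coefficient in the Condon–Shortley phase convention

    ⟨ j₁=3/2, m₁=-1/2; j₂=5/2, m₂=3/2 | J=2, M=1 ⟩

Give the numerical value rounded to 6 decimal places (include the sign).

+√(1/42) ≈ +0.154303

j₁+j₂−J=2  J+j₁−j₂=1  J−j₁+j₂=3  j₁+j₂+J+1=7
(j₁±m₁, j₂±m₂, J±M) = (1,2,4,1,3,1)
P² = 24/7
sum k=1..2:
  [1] −1/6 = -1/6
  [2] +1/4 = 1/4
S = 1/12
C² = P²·S² = 1/42 ; C = +0.154303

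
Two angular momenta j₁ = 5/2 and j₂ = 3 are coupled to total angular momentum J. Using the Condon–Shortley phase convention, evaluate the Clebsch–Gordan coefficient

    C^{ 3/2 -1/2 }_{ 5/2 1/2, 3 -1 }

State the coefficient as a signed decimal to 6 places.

j₁+j₂−J=4  J+j₁−j₂=1  J−j₁+j₂=2  j₁+j₂+J+1=8
(j₁±m₁, j₂±m₂, J±M) = (3,2,2,4,1,2)
P² = 192/35
sum k=1..2:
  [1] −1/6 = -1/6
  [2] +1/8 = 1/8
S = -1/24
C² = P²·S² = 1/105 ; C = -0.097590

-0.097590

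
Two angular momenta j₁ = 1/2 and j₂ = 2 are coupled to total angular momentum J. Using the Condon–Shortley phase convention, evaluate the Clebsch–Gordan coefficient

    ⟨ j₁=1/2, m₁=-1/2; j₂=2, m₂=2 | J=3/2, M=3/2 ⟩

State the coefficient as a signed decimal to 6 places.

triangle: 1!*0!*3!/5! = 6/120
(j±m)!: 0!*1!*4!*0!*3!*0! = 144
prefactor² = (2J+1)*Δ*N² = 144/5
  k=1: −1/(1!*0!*0!*3!*0!*0!) = -1/6
Σ = -1/6  ⇒  CG² = 144/5*(-1/6)² = 4/5
CG = −√(4/5) = -0.894427

−√(4/5) = -0.894427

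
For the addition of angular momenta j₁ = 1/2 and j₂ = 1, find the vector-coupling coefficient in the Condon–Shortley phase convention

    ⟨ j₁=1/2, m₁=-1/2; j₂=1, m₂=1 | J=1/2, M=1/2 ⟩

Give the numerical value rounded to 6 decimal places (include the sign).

-0.816497

√[2·1!0!1!/3! · 0!1!2!0!1!0!] = √(2/3)
  +(−1)^1/∏(1,0,0,1,0,0)! = -1  (running -1)
⟨..|..⟩ = √(2/3)·(-1) = -0.816497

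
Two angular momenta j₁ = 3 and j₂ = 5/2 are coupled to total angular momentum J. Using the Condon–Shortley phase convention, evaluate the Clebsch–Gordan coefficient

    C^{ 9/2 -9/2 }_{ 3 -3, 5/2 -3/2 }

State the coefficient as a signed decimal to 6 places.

-0.738549  (= −√(6/11))

triangle: 1!*5!*4!/11! = 2880/39916800
(j±m)!: 0!*6!*1!*4!*0!*9! = 6270566400
prefactor² = (2J+1)*Δ*N² = 49766400/11
  k=1: −1/(1!*0!*5!*0!*0!*4!) = -1/2880
Σ = -1/2880  ⇒  CG² = 49766400/11*(-1/2880)² = 6/11
CG = −√(6/11) = -0.738549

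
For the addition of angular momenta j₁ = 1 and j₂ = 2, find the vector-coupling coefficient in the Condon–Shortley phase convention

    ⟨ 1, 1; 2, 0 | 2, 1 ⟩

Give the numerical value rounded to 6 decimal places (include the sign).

j₁+j₂−J=1  J+j₁−j₂=1  J−j₁+j₂=3  j₁+j₂+J+1=6
(j₁±m₁, j₂±m₂, J±M) = (2,0,2,2,3,1)
P² = 2
sum k=0..0:
  [0] +1/2 = 1/2
S = 1/2
C² = P²·S² = 1/2 ; C = +0.707107

+√(1/2) = +0.707107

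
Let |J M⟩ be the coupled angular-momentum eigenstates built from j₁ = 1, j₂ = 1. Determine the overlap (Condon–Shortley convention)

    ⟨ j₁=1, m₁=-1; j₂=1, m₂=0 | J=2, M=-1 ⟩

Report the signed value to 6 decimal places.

+√(1/2) ≈ +0.707107

√[5·0!2!2!/5! · 0!2!1!1!1!3!] = √(2)
  +(−1)^0/∏(0,0,2,1,0,1)! = 1/2  (running 1/2)
⟨..|..⟩ = √(2)·(1/2) = +0.707107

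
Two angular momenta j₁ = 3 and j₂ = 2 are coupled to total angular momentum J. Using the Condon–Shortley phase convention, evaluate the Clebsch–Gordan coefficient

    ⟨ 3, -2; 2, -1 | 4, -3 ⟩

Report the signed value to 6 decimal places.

√[9·1!5!3!/10! · 1!5!1!3!1!7!] = √(6480)
  +(−1)^0/∏(0,1,5,1,0,2)! = 1/240  (running 1/240)
  +(−1)^1/∏(1,0,4,0,1,3)! = -1/144  (running -1/360)
⟨..|..⟩ = √(6480)·(-1/360) = -0.223607

-0.223607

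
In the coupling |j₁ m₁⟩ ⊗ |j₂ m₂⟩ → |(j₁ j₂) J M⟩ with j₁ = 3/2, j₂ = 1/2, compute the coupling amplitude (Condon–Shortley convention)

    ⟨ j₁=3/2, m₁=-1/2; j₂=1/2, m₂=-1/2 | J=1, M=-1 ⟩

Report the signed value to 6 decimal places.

+√(1/4) = +0.500000

triangle: 1!*2!*0!/4! = 2/24
(j±m)!: 1!*2!*0!*1!*0!*2! = 4
prefactor² = (2J+1)*Δ*N² = 1
  k=0: +1/(0!*1!*2!*0!*0!*0!) = 1/2
Σ = 1/2  ⇒  CG² = 1*1/2² = 1/4
CG = +√(1/4) = +0.500000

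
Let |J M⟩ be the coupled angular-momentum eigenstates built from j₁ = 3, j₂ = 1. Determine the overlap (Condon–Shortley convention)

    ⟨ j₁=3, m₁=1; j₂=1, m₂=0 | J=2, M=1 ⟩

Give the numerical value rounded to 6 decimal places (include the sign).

triangle: 2!*4!*0!/7! = 48/5040
(j±m)!: 4!*2!*1!*1!*3!*1! = 288
prefactor² = (2J+1)*Δ*N² = 96/7
  k=1: −1/(1!*1!*1!*0!*3!*0!) = -1/6
Σ = -1/6  ⇒  CG² = 96/7*(-1/6)² = 8/21
CG = −√(8/21) = -0.617213

-0.617213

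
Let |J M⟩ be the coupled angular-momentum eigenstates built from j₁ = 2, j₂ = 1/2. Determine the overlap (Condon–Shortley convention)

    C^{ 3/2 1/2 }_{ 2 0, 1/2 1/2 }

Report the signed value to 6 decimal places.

-0.632456  (= −√(2/5))

j₁+j₂−J=1  J+j₁−j₂=3  J−j₁+j₂=0  j₁+j₂+J+1=5
(j₁±m₁, j₂±m₂, J±M) = (2,2,1,0,2,1)
P² = 8/5
sum k=1..1:
  [1] −1/2 = -1/2
S = -1/2
C² = P²·S² = 2/5 ; C = -0.632456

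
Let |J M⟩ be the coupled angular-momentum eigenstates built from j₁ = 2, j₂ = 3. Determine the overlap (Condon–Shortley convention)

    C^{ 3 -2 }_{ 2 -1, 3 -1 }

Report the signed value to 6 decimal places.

triangle: 2!*2!*4!/9! = 96/362880
(j±m)!: 1!*3!*2!*4!*1!*5! = 34560
prefactor² = (2J+1)*Δ*N² = 64
  k=1: −1/(1!*1!*2!*1!*0!*3!) = -1/12
  k=2: +1/(2!*0!*1!*0!*1!*4!) = 1/48
Σ = -1/16  ⇒  CG² = 64*(-1/16)² = 1/4
CG = −√(1/4) = -0.500000

-0.500000  (= −√(1/4))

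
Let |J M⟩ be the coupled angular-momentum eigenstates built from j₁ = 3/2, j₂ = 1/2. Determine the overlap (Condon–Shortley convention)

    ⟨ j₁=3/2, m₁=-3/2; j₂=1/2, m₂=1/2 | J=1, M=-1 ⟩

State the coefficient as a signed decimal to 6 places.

−√(3/4) ≈ -0.866025

√[3·1!2!0!/4! · 0!3!1!0!0!2!] = √(3)
  +(−1)^1/∏(1,0,2,0,0,0)! = -1/2  (running -1/2)
⟨..|..⟩ = √(3)·(-1/2) = -0.866025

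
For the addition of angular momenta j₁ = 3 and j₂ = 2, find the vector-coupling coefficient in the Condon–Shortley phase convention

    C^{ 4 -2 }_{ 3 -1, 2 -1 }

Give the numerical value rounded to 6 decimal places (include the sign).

+√(1/28) ≈ +0.188982

j₁+j₂−J=1  J+j₁−j₂=5  J−j₁+j₂=3  j₁+j₂+J+1=10
(j₁±m₁, j₂±m₂, J±M) = (2,4,1,3,2,6)
P² = 5184/7
sum k=0..1:
  [0] +1/48 = 1/48
  [1] −1/72 = -1/72
S = 1/144
C² = P²·S² = 1/28 ; C = +0.188982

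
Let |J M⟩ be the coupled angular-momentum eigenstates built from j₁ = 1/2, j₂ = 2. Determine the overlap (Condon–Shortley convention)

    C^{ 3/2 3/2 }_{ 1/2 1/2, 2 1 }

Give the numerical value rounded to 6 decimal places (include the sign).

+√(1/5) ≈ +0.447214

j₁+j₂−J=1  J+j₁−j₂=0  J−j₁+j₂=3  j₁+j₂+J+1=5
(j₁±m₁, j₂±m₂, J±M) = (1,0,3,1,3,0)
P² = 36/5
sum k=0..0:
  [0] +1/6 = 1/6
S = 1/6
C² = P²·S² = 1/5 ; C = +0.447214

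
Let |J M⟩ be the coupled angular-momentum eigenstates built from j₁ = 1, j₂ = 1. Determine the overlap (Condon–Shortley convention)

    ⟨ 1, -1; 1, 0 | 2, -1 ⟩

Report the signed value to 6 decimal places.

√[5·0!2!2!/5! · 0!2!1!1!1!3!] = √(2)
  +(−1)^0/∏(0,0,2,1,0,1)! = 1/2  (running 1/2)
⟨..|..⟩ = √(2)·(1/2) = +0.707107

+0.707107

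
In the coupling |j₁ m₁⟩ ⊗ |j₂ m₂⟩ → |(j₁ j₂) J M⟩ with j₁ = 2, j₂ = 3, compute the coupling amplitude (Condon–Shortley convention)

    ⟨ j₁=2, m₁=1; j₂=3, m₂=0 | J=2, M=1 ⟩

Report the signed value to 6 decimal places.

−√(2/7) = -0.534522

triangle: 3!×1!×3!/8! = 36/40320
(j±m)!: 3!×1!×3!×3!×3!×1! = 1296
prefactor² = (2J+1)×Δ×N² = 81/14
  k=0: +1/(0!×3!×1!×3!×0!×0!) = 1/36
  k=1: −1/(1!×2!×0!×2!×1!×1!) = -1/4
Σ = -2/9  ⇒  CG² = 81/14×(-2/9)² = 2/7
CG = −√(2/7) = -0.534522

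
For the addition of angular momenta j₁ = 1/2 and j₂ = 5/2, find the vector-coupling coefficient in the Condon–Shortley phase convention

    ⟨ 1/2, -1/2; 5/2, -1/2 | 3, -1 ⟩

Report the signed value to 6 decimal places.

+√(2/3) = +0.816497

j₁+j₂−J=0  J+j₁−j₂=1  J−j₁+j₂=5  j₁+j₂+J+1=7
(j₁±m₁, j₂±m₂, J±M) = (0,1,2,3,2,4)
P² = 96
sum k=0..0:
  [0] +1/12 = 1/12
S = 1/12
C² = P²·S² = 2/3 ; C = +0.816497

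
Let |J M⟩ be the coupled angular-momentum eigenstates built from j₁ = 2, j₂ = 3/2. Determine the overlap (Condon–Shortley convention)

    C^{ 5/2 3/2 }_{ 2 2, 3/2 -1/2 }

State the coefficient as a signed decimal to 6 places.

√[6·1!3!2!/7! · 4!0!1!2!4!1!] = √(576/35)
  +(−1)^0/∏(0,1,0,1,3,1)! = 1/6  (running 1/6)
⟨..|..⟩ = √(576/35)·(1/6) = +0.676123

+0.676123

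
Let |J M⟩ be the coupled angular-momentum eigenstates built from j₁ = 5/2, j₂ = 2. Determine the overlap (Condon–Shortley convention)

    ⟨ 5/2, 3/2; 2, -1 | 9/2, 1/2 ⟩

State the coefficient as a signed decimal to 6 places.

+0.398410  (= +√(10/63))

j₁+j₂−J=0  J+j₁−j₂=5  J−j₁+j₂=4  j₁+j₂+J+1=10
(j₁±m₁, j₂±m₂, J±M) = (4,1,1,3,5,4)
P² = 23040/7
sum k=0..0:
  [0] +1/144 = 1/144
S = 1/144
C² = P²·S² = 10/63 ; C = +0.398410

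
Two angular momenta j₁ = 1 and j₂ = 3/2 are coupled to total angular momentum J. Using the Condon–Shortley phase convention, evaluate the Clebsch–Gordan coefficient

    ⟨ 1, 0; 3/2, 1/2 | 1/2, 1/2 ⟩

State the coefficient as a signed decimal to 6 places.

triangle: 2!·0!·1!/4! = 2/24
(j±m)!: 1!·1!·2!·1!·1!·0! = 2
prefactor² = (2J+1)·Δ·N² = 1/3
  k=1: −1/(1!·1!·0!·1!·0!·0!) = -1
Σ = -1  ⇒  CG² = 1/3·(-1)² = 1/3
CG = −√(1/3) = -0.577350

-0.577350  (= −√(1/3))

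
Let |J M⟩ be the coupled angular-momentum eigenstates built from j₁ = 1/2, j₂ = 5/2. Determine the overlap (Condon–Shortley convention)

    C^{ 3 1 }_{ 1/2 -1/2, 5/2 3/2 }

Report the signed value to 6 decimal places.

+√(1/3) = +0.577350

√[7·0!1!5!/7! · 0!1!4!1!4!2!] = √(192)
  +(−1)^0/∏(0,0,1,4,0,1)! = 1/24  (running 1/24)
⟨..|..⟩ = √(192)·(1/24) = +0.577350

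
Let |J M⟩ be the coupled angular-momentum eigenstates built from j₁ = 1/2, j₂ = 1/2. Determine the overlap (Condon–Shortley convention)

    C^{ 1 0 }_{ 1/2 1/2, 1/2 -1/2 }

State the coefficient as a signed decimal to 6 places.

j₁+j₂−J=0  J+j₁−j₂=1  J−j₁+j₂=1  j₁+j₂+J+1=3
(j₁±m₁, j₂±m₂, J±M) = (1,0,0,1,1,1)
P² = 1/2
sum k=0..0:
  [0] +1/1 = 1
S = 1
C² = P²·S² = 1/2 ; C = +0.707107

+√(1/2) ≈ +0.707107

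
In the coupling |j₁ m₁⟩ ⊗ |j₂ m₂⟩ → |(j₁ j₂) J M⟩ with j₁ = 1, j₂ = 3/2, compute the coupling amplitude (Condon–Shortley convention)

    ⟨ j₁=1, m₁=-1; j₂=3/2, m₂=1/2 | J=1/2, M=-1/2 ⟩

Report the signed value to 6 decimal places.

triangle: 2!×0!×1!/4! = 2/24
(j±m)!: 0!×2!×2!×1!×0!×1! = 4
prefactor² = (2J+1)×Δ×N² = 2/3
  k=2: +1/(2!×0!×0!×0!×0!×1!) = 1/2
Σ = 1/2  ⇒  CG² = 2/3×1/2² = 1/6
CG = +√(1/6) = +0.408248

+0.408248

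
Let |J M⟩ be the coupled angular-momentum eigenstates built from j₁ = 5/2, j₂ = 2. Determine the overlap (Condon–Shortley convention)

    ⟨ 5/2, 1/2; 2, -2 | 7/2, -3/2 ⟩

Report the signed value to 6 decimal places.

+√(8/21) ≈ +0.617213

triangle: 1!*4!*3!/9! = 144/362880
(j±m)!: 3!*2!*0!*4!*2!*5! = 69120
prefactor² = (2J+1)*Δ*N² = 1536/7
  k=0: +1/(0!*1!*2!*0!*2!*3!) = 1/24
Σ = 1/24  ⇒  CG² = 1536/7*1/24² = 8/21
CG = +√(8/21) = +0.617213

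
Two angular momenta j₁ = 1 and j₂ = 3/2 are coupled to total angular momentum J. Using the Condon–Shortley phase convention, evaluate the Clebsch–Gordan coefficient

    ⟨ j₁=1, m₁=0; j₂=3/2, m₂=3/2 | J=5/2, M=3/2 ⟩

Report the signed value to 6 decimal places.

triangle: 0!×2!×3!/6! = 12/720
(j±m)!: 1!×1!×3!×0!×4!×1! = 144
prefactor² = (2J+1)×Δ×N² = 72/5
  k=0: +1/(0!×0!×1!×3!×1!×0!) = 1/6
Σ = 1/6  ⇒  CG² = 72/5×1/6² = 2/5
CG = +√(2/5) = +0.632456

+√(2/5) = +0.632456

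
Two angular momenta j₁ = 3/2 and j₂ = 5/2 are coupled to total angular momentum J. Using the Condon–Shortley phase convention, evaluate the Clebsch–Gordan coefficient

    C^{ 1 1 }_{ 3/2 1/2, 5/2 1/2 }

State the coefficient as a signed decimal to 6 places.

j₁+j₂−J=3  J+j₁−j₂=0  J−j₁+j₂=2  j₁+j₂+J+1=6
(j₁±m₁, j₂±m₂, J±M) = (2,1,3,2,2,0)
P² = 12/5
sum k=1..1:
  [1] −1/4 = -1/4
S = -1/4
C² = P²·S² = 3/20 ; C = -0.387298

−√(3/20) ≈ -0.387298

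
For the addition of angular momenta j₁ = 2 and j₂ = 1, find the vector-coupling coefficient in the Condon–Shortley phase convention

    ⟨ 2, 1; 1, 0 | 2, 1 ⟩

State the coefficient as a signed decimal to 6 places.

triangle: 1!×3!×1!/6! = 6/720
(j±m)!: 3!×1!×1!×1!×3!×1! = 36
prefactor² = (2J+1)×Δ×N² = 3/2
  k=0: +1/(0!×1!×1!×1!×2!×0!) = 1/2
  k=1: −1/(1!×0!×0!×0!×3!×1!) = -1/6
Σ = 1/3  ⇒  CG² = 3/2×1/3² = 1/6
CG = +√(1/6) = +0.408248

+√(1/6) ≈ +0.408248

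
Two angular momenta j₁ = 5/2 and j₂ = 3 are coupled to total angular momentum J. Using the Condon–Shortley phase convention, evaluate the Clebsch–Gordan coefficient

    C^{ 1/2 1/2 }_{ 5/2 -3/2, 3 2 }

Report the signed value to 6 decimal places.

√[2·5!0!1!/7! · 1!4!5!1!1!0!] = √(960/7)
  +(−1)^4/∏(4,1,0,1,0,0)! = 1/24  (running 1/24)
⟨..|..⟩ = √(960/7)·(1/24) = +0.487950

+√(5/21) = +0.487950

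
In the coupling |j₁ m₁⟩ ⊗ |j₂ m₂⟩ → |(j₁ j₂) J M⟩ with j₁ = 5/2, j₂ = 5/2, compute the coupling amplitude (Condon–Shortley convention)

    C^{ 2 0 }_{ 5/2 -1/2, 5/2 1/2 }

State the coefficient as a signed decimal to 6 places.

+0.436436  (= +√(4/21))

√[5·3!2!2!/8! · 2!3!3!2!2!2!] = √(12/7)
  +(−1)^1/∏(1,2,2,2,0,0)! = -1/8  (running -1/8)
  +(−1)^2/∏(2,1,1,1,1,1)! = 1/2  (running 3/8)
  +(−1)^3/∏(3,0,0,0,2,2)! = -1/24  (running 1/3)
⟨..|..⟩ = √(12/7)·(1/3) = +0.436436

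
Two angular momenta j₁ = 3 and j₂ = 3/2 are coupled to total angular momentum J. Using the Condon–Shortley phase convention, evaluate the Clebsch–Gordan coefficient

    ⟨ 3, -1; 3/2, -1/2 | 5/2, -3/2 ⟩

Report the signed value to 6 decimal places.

-0.591608  (= −√(7/20))

j₁+j₂−J=2  J+j₁−j₂=4  J−j₁+j₂=1  j₁+j₂+J+1=8
(j₁±m₁, j₂±m₂, J±M) = (2,4,1,2,1,4)
P² = 576/35
sum k=0..1:
  [0] +1/48 = 1/48
  [1] −1/6 = -1/6
S = -7/48
C² = P²·S² = 7/20 ; C = -0.591608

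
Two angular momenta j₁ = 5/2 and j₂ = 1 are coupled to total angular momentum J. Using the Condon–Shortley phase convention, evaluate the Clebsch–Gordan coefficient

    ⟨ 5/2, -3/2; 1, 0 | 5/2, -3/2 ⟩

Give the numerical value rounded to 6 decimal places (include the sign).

−√(9/35) ≈ -0.507093

triangle: 1!·4!·1!/7! = 24/5040
(j±m)!: 1!·4!·1!·1!·1!·4! = 576
prefactor² = (2J+1)·Δ·N² = 576/35
  k=0: +1/(0!·1!·4!·1!·0!·0!) = 1/24
  k=1: −1/(1!·0!·3!·0!·1!·1!) = -1/6
Σ = -1/8  ⇒  CG² = 576/35·(-1/8)² = 9/35
CG = −√(9/35) = -0.507093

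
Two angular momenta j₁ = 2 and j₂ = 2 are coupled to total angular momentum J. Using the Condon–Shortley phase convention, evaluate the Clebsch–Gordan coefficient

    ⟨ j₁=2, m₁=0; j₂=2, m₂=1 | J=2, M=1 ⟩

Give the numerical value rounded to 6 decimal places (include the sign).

triangle: 2!*2!*2!/7! = 8/5040
(j±m)!: 2!*2!*3!*1!*3!*1! = 144
prefactor² = (2J+1)*Δ*N² = 8/7
  k=1: −1/(1!*1!*1!*2!*1!*0!) = -1/2
  k=2: +1/(2!*0!*0!*1!*2!*1!) = 1/4
Σ = -1/4  ⇒  CG² = 8/7*(-1/4)² = 1/14
CG = −√(1/14) = -0.267261

-0.267261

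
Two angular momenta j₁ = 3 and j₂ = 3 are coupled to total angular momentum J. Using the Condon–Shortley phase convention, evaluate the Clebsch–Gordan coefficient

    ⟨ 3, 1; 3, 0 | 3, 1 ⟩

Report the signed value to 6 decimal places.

-0.408248

triangle: 3!·3!·3!/10! = 216/3628800
(j±m)!: 4!·2!·3!·3!·4!·2! = 82944
prefactor² = (2J+1)·Δ·N² = 864/25
  k=0: +1/(0!·3!·2!·3!·1!·0!) = 1/72
  k=1: −1/(1!·2!·1!·2!·2!·1!) = -1/8
  k=2: +1/(2!·1!·0!·1!·3!·2!) = 1/24
Σ = -5/72  ⇒  CG² = 864/25·(-5/72)² = 1/6
CG = −√(1/6) = -0.408248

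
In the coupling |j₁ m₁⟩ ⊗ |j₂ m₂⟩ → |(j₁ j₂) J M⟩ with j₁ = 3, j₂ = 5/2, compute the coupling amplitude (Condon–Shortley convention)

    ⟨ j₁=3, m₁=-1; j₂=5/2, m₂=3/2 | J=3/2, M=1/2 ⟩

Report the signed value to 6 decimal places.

j₁+j₂−J=4  J+j₁−j₂=2  J−j₁+j₂=1  j₁+j₂+J+1=8
(j₁±m₁, j₂±m₂, J±M) = (2,4,4,1,2,1)
P² = 384/35
sum k=3..4:
  [3] −1/6 = -1/6
  [4] +1/48 = 1/48
S = -7/48
C² = P²·S² = 7/30 ; C = -0.483046

-0.483046  (= −√(7/30))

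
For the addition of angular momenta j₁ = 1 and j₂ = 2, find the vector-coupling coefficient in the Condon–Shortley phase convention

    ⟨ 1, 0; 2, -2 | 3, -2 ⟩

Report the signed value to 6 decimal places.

+√(1/3) ≈ +0.577350

√[7·0!2!4!/7! · 1!1!0!4!1!5!] = √(192)
  +(−1)^0/∏(0,0,1,0,1,4)! = 1/24  (running 1/24)
⟨..|..⟩ = √(192)·(1/24) = +0.577350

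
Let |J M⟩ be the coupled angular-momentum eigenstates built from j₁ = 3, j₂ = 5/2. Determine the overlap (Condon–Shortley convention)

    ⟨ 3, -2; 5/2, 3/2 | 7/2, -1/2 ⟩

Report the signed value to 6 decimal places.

j₁+j₂−J=2  J+j₁−j₂=4  J−j₁+j₂=3  j₁+j₂+J+1=10
(j₁±m₁, j₂±m₂, J±M) = (1,5,4,1,3,4)
P² = 9216/35
sum k=1..2:
  [1] −1/144 = -1/144
  [2] +1/24 = 1/24
S = 5/144
C² = P²·S² = 20/63 ; C = +0.563436

+0.563436  (= +√(20/63))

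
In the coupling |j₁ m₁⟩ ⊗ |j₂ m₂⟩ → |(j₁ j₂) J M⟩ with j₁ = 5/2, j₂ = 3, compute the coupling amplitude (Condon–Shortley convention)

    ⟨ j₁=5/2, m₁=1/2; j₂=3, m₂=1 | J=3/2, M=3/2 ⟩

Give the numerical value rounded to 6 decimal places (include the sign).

+√(9/35) ≈ +0.507093

√[4·4!1!2!/8! · 3!2!4!2!3!0!] = √(576/35)
  +(−1)^2/∏(2,2,0,2,1,0)! = 1/8  (running 1/8)
⟨..|..⟩ = √(576/35)·(1/8) = +0.507093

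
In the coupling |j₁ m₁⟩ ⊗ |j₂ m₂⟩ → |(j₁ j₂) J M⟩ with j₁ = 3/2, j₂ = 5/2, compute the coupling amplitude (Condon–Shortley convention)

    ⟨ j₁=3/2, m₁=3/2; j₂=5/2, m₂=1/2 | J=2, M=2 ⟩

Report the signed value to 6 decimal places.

triangle: 2!·1!·3!/7! = 12/5040
(j±m)!: 3!·0!·3!·2!·4!·0! = 1728
prefactor² = (2J+1)·Δ·N² = 144/7
  k=0: +1/(0!·2!·0!·3!·1!·0!) = 1/12
Σ = 1/12  ⇒  CG² = 144/7·1/12² = 1/7
CG = +√(1/7) = +0.377964

+0.377964  (= +√(1/7))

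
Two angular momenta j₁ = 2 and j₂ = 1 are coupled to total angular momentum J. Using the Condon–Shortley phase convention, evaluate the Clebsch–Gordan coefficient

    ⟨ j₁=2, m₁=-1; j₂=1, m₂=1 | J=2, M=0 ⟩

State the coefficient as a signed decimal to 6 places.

√[5·1!3!1!/6! · 1!3!2!0!2!2!] = √(2)
  +(−1)^1/∏(1,0,2,1,1,0)! = -1/2  (running -1/2)
⟨..|..⟩ = √(2)·(-1/2) = -0.707107

−√(1/2) = -0.707107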